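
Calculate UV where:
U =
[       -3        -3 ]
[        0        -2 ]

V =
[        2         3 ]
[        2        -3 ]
UV =
[      -12         0 ]
[       -4         6 ]

Matrix multiplication: (UV)[i][j] = sum over k of U[i][k] * V[k][j].
  (UV)[0][0] = (-3)*(2) + (-3)*(2) = -12
  (UV)[0][1] = (-3)*(3) + (-3)*(-3) = 0
  (UV)[1][0] = (0)*(2) + (-2)*(2) = -4
  (UV)[1][1] = (0)*(3) + (-2)*(-3) = 6
UV =
[      -12         0 ]
[       -4         6 ]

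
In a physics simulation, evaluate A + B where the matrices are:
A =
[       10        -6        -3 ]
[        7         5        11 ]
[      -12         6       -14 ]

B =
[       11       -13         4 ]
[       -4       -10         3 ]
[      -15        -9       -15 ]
A + B =
[       21       -19         1 ]
[        3        -5        14 ]
[      -27        -3       -29 ]

Matrix addition is elementwise: (A+B)[i][j] = A[i][j] + B[i][j].
  (A+B)[0][0] = (10) + (11) = 21
  (A+B)[0][1] = (-6) + (-13) = -19
  (A+B)[0][2] = (-3) + (4) = 1
  (A+B)[1][0] = (7) + (-4) = 3
  (A+B)[1][1] = (5) + (-10) = -5
  (A+B)[1][2] = (11) + (3) = 14
  (A+B)[2][0] = (-12) + (-15) = -27
  (A+B)[2][1] = (6) + (-9) = -3
  (A+B)[2][2] = (-14) + (-15) = -29
A + B =
[       21       -19         1 ]
[        3        -5        14 ]
[      -27        -3       -29 ]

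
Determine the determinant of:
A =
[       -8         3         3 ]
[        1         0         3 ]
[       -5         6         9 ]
det(A) = 90

Expand along row 0 (cofactor expansion): det(A) = a*(e*i - f*h) - b*(d*i - f*g) + c*(d*h - e*g), where the 3×3 is [[a, b, c], [d, e, f], [g, h, i]].
Minor M_00 = (0)*(9) - (3)*(6) = 0 - 18 = -18.
Minor M_01 = (1)*(9) - (3)*(-5) = 9 + 15 = 24.
Minor M_02 = (1)*(6) - (0)*(-5) = 6 - 0 = 6.
det(A) = (-8)*(-18) - (3)*(24) + (3)*(6) = 144 - 72 + 18 = 90.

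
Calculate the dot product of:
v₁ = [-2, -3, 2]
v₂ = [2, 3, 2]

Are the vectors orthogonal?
-9, No

The dot product is the sum of products of corresponding components.
v₁·v₂ = (-2)*(2) + (-3)*(3) + (2)*(2) = -4 - 9 + 4 = -9.
Two vectors are orthogonal iff their dot product is 0; here the dot product is -9, so the vectors are not orthogonal.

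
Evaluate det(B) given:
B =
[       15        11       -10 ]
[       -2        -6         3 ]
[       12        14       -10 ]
det(B) = 6

Expand along row 0 (cofactor expansion): det(B) = a*(e*i - f*h) - b*(d*i - f*g) + c*(d*h - e*g), where the 3×3 is [[a, b, c], [d, e, f], [g, h, i]].
Minor M_00 = (-6)*(-10) - (3)*(14) = 60 - 42 = 18.
Minor M_01 = (-2)*(-10) - (3)*(12) = 20 - 36 = -16.
Minor M_02 = (-2)*(14) - (-6)*(12) = -28 + 72 = 44.
det(B) = (15)*(18) - (11)*(-16) + (-10)*(44) = 270 + 176 - 440 = 6.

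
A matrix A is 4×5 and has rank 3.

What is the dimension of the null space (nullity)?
2

The rank-nullity theorem for an m×n matrix states:
rank(A) + nullity(A) = n (the number of columns).
Here n = 5 and rank(A) = 3, so nullity(A) = 5 - 3 = 2.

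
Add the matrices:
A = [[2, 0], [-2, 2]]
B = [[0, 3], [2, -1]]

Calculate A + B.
[[2, 3], [0, 1]]

Add corresponding elements:
(2)+(0)=2
(0)+(3)=3
(-2)+(2)=0
(2)+(-1)=1
A + B = [[2, 3], [0, 1]]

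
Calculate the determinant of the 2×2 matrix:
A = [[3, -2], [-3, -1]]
-9

For A = [[a, b], [c, d]], det(A) = a*d - b*c.
det(A) = (3)*(-1) - (-2)*(-3) = -3 - 6 = -9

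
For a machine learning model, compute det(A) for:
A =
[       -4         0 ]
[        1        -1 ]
det(A) = 4

For a 2×2 matrix [[a, b], [c, d]], det = a*d - b*c.
det(A) = (-4)*(-1) - (0)*(1) = 4 - 0 = 4.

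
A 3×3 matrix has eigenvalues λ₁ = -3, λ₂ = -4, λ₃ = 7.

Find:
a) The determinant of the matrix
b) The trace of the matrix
det = 84, trace = 0

Two standard eigenvalue identities:
- det(A) equals the product of the eigenvalues (counted with multiplicity).
- trace(A) equals the sum of the eigenvalues.
det(A) = (-3)*(-4)*(7) = 84.
trace(A) = -3 - 4 + 7 = 0.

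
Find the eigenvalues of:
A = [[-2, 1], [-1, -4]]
λ = -3, -3

Solve det(A - λI) = 0. For a 2×2 matrix this is λ² - (trace)λ + det = 0.
trace(A) = -2 - 4 = -6.
det(A) = (-2)*(-4) - (1)*(-1) = 8 + 1 = 9.
Characteristic equation: λ² - (-6)λ + (9) = 0.
Discriminant: (-6)² - 4*(9) = 36 - 36 = 0.
Roots: λ = (-6 ± √0) / 2 = -3, -3.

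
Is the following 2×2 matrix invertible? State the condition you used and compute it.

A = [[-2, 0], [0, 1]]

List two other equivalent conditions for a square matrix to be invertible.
Yes, invertible; det(A) = -2 ≠ 0. Equivalent conditions: rank(A) = 2; Ax = 0 has only the trivial solution; 0 is not an eigenvalue; the columns of A are linearly independent.

To check invertibility, compute det(A).
The given matrix is triangular, so det(A) equals the product of its diagonal entries = -2 ≠ 0.
Since det(A) ≠ 0, A is invertible.
Equivalent conditions for a square matrix A to be invertible:
- rank(A) = 2 (full rank).
- The homogeneous system Ax = 0 has only the trivial solution x = 0.
- 0 is not an eigenvalue of A.
- The columns (equivalently rows) of A are linearly independent.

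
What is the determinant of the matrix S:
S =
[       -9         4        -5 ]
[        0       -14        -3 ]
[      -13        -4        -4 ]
det(S) = 670

Expand along row 0 (cofactor expansion): det(S) = a*(e*i - f*h) - b*(d*i - f*g) + c*(d*h - e*g), where the 3×3 is [[a, b, c], [d, e, f], [g, h, i]].
Minor M_00 = (-14)*(-4) - (-3)*(-4) = 56 - 12 = 44.
Minor M_01 = (0)*(-4) - (-3)*(-13) = 0 - 39 = -39.
Minor M_02 = (0)*(-4) - (-14)*(-13) = 0 - 182 = -182.
det(S) = (-9)*(44) - (4)*(-39) + (-5)*(-182) = -396 + 156 + 910 = 670.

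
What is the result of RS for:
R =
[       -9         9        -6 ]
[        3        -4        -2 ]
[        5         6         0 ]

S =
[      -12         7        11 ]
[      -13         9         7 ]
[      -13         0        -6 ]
RS =
[       69        18         0 ]
[       42       -15        17 ]
[     -138        89        97 ]

Matrix multiplication: (RS)[i][j] = sum over k of R[i][k] * S[k][j].
  (RS)[0][0] = (-9)*(-12) + (9)*(-13) + (-6)*(-13) = 69
  (RS)[0][1] = (-9)*(7) + (9)*(9) + (-6)*(0) = 18
  (RS)[0][2] = (-9)*(11) + (9)*(7) + (-6)*(-6) = 0
  (RS)[1][0] = (3)*(-12) + (-4)*(-13) + (-2)*(-13) = 42
  (RS)[1][1] = (3)*(7) + (-4)*(9) + (-2)*(0) = -15
  (RS)[1][2] = (3)*(11) + (-4)*(7) + (-2)*(-6) = 17
  (RS)[2][0] = (5)*(-12) + (6)*(-13) + (0)*(-13) = -138
  (RS)[2][1] = (5)*(7) + (6)*(9) + (0)*(0) = 89
  (RS)[2][2] = (5)*(11) + (6)*(7) + (0)*(-6) = 97
RS =
[       69        18         0 ]
[       42       -15        17 ]
[     -138        89        97 ]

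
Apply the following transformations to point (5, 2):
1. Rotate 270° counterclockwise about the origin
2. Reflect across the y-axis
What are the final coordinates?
(-2, -5)

Step 1: Rotate 270° → (2, -5)
Step 2: Reflect across the y-axis → (-2, -5)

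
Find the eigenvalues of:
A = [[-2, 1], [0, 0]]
λ = -2, 0

Solve det(A - λI) = 0. For a 2×2 matrix this is λ² - (trace)λ + det = 0.
trace(A) = -2 + 0 = -2.
det(A) = (-2)*(0) - (1)*(0) = 0 - 0 = 0.
Characteristic equation: λ² - (-2)λ + (0) = 0.
Discriminant: (-2)² - 4*(0) = 4 - 0 = 4.
Roots: λ = (-2 ± √4) / 2 = -2, 0.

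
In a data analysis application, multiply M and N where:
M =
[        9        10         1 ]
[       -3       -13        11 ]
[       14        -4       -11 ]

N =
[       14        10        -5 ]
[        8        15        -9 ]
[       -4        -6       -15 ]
MN =
[      202       234      -150 ]
[     -190      -291       -33 ]
[      208       146       131 ]

Matrix multiplication: (MN)[i][j] = sum over k of M[i][k] * N[k][j].
  (MN)[0][0] = (9)*(14) + (10)*(8) + (1)*(-4) = 202
  (MN)[0][1] = (9)*(10) + (10)*(15) + (1)*(-6) = 234
  (MN)[0][2] = (9)*(-5) + (10)*(-9) + (1)*(-15) = -150
  (MN)[1][0] = (-3)*(14) + (-13)*(8) + (11)*(-4) = -190
  (MN)[1][1] = (-3)*(10) + (-13)*(15) + (11)*(-6) = -291
  (MN)[1][2] = (-3)*(-5) + (-13)*(-9) + (11)*(-15) = -33
  (MN)[2][0] = (14)*(14) + (-4)*(8) + (-11)*(-4) = 208
  (MN)[2][1] = (14)*(10) + (-4)*(15) + (-11)*(-6) = 146
  (MN)[2][2] = (14)*(-5) + (-4)*(-9) + (-11)*(-15) = 131
MN =
[      202       234      -150 ]
[     -190      -291       -33 ]
[      208       146       131 ]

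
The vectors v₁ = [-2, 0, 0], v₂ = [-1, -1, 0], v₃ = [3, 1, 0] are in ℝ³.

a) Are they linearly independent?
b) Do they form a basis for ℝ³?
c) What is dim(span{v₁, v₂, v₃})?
Not independent, not a basis, dim(span) = 2

Check whether v₃ can be written as a linear combination of v₁ and v₂.
v₃ = (-1)·v₁ + (-1)·v₂ = [3, 1, 0], so the three vectors are linearly dependent.
Thus they do not form a basis for ℝ³, and dim(span{v₁, v₂, v₃}) = 2 (spanned by v₁ and v₂).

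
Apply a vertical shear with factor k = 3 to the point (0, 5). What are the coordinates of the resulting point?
(0, 5)

Shear matrix for vertical shear with factor k = 3:
[[1, 0], [3, 1]]
Result: (0, 5) → (0, 5)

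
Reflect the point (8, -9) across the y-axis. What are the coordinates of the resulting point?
(-8, -9)

Reflection across y-axis: (8, -9) → (-8, -9)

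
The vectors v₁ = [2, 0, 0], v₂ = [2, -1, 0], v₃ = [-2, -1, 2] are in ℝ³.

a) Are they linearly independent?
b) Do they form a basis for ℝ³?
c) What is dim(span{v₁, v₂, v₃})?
Yes independent, yes basis, dim = 3

Stack v₁, v₂, v₃ as rows of a 3×3 matrix.
[[2, 0, 0]; [2, -1, 0]; [-2, -1, 2]] is already lower triangular with nonzero diagonal entries (2, -1, 2), so its determinant is the product of the diagonal entries, det = (2)·(-1)·(2) = -4 ≠ 0, and the rows are linearly independent.
Three linearly independent vectors in ℝ³ form a basis for ℝ³, so dim(span{v₁,v₂,v₃}) = 3.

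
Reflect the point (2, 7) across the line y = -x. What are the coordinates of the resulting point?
(-7, -2)

Reflection across line y = -x: (2, 7) → (-7, -2)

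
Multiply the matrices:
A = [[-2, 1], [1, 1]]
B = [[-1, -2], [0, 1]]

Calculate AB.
[[2, 5], [-1, -1]]

Each entry (i,j) of AB = sum over k of A[i][k]*B[k][j].
(AB)[0][0] = (-2)*(-1) + (1)*(0) = 2
(AB)[0][1] = (-2)*(-2) + (1)*(1) = 5
(AB)[1][0] = (1)*(-1) + (1)*(0) = -1
(AB)[1][1] = (1)*(-2) + (1)*(1) = -1
AB = [[2, 5], [-1, -1]]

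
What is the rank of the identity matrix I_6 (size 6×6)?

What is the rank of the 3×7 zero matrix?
rank(I_6) = 6, rank(0) = 0

The identity I_6 has 6 columns that are the standard basis vectors e_1, …, e_6. These are linearly independent, so all 6 columns are pivots and rank(I_6) = 6.
The 3×7 zero matrix has every entry zero, so every row is the zero row and there are no pivots; rank(0) = 0.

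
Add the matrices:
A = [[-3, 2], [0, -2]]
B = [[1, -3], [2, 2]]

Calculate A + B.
[[-2, -1], [2, 0]]

Add corresponding elements:
(-3)+(1)=-2
(2)+(-3)=-1
(0)+(2)=2
(-2)+(2)=0
A + B = [[-2, -1], [2, 0]]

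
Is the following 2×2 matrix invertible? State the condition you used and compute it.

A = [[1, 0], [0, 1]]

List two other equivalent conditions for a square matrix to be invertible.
Yes, invertible; det(A) = 1 ≠ 0. Equivalent conditions: rank(A) = 2; Ax = 0 has only the trivial solution; 0 is not an eigenvalue; the columns of A are linearly independent.

To check invertibility, compute det(A).
The given matrix is triangular, so det(A) equals the product of its diagonal entries = 1 ≠ 0.
Since det(A) ≠ 0, A is invertible.
Equivalent conditions for a square matrix A to be invertible:
- rank(A) = 2 (full rank).
- The homogeneous system Ax = 0 has only the trivial solution x = 0.
- 0 is not an eigenvalue of A.
- The columns (equivalently rows) of A are linearly independent.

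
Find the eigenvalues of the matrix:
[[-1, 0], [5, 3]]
λ = -1 and λ = 3

Characteristic equation: det(A - λI) = 0
λ² - (trace)λ + (det) = 0
λ² - (2)λ + (-3) = 0
λ² - 2λ - 3 = 0
Solving: λ = -1, 3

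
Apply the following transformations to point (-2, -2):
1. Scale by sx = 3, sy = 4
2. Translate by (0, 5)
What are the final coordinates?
(-6, -3)

Step 1: Scale (-2, -2) by (sx, sy) = (3, 4) → (-6, -8)
Step 2: Translate by (0, 5) → (-6, -3)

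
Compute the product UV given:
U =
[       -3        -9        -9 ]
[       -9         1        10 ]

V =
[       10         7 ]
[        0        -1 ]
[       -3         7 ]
UV =
[       -3       -75 ]
[     -120         6 ]

Matrix multiplication: (UV)[i][j] = sum over k of U[i][k] * V[k][j].
  (UV)[0][0] = (-3)*(10) + (-9)*(0) + (-9)*(-3) = -3
  (UV)[0][1] = (-3)*(7) + (-9)*(-1) + (-9)*(7) = -75
  (UV)[1][0] = (-9)*(10) + (1)*(0) + (10)*(-3) = -120
  (UV)[1][1] = (-9)*(7) + (1)*(-1) + (10)*(7) = 6
UV =
[       -3       -75 ]
[     -120         6 ]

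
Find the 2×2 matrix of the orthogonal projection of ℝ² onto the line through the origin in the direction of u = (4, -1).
[[16/17, -4/17], [-4/17, 1/17]]

The orthogonal projection onto the line spanned by a nonzero vector u = (a, b) has matrix P = (u uᵀ) / (uᵀ u) = (1/(a² + b²)) · [[a², ab], [ab, b²]].
Here u = (4, -1), so a² + b² = 16 + 1 = 17.
P = (1/17) · [[16, -4], [-4, 1]] = [[16/17, -4/17], [-4/17, 1/17]].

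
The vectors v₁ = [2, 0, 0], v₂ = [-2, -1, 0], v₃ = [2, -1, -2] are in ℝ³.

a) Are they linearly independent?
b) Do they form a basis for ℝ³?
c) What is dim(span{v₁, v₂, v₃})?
Yes independent, yes basis, dim = 3

Stack v₁, v₂, v₃ as rows of a 3×3 matrix.
[[2, 0, 0]; [-2, -1, 0]; [2, -1, -2]] is already lower triangular with nonzero diagonal entries (2, -1, -2), so its determinant is the product of the diagonal entries, det = (2)·(-1)·(-2) = 4 ≠ 0, and the rows are linearly independent.
Three linearly independent vectors in ℝ³ form a basis for ℝ³, so dim(span{v₁,v₂,v₃}) = 3.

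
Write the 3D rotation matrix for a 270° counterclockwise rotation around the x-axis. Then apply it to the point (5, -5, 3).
R = [[1, 0, 0], [0, 0, 1], [0, -1, 0]]; R·(5, -5, 3) = (5, 3, 5)

Rotation matrix for 270° around x-axis:
cos(270°) = 0, sin(270°) = -1
R = [[1, 0, 0], [0, 0, 1], [0, -1, 0]]
Apply to (5, -5, 3): R·[5, -5, 3]ᵀ = (5, 3, 5)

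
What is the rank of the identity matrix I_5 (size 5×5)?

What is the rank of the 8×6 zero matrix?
rank(I_5) = 5, rank(0) = 0

The identity I_5 has 5 columns that are the standard basis vectors e_1, …, e_5. These are linearly independent, so all 5 columns are pivots and rank(I_5) = 5.
The 8×6 zero matrix has every entry zero, so every row is the zero row and there are no pivots; rank(0) = 0.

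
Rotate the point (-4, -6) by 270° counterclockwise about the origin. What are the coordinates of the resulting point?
(-6, 4)

Rotation matrix R(θ) = [[cos θ, -sin θ], [sin θ, cos θ]]; for θ = 270°:
R = [[0, 1], [-1, 0]]
Result: R × [-4, -6]ᵀ = [0·-4 + (1)·-6, -1·-4 + (0)·-6]ᵀ = (-6, 4)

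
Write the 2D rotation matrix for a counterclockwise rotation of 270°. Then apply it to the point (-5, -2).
R = [[0, 1], [-1, 0]]; R·(-5, -2) = (-2, 5)

Rotation matrix formula: R(θ) = [[cos θ, -sin θ], [sin θ, cos θ]]
For θ = 270°:
cos(270°) = 0
sin(270°) = -1
R = [[0, 1], [-1, 0]]
Apply to (-5, -2): [0·-5 + (1)·-2, -1·-5 + 0·-2] = (-2, 5)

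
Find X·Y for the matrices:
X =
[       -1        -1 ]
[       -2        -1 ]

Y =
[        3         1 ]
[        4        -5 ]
XY =
[       -7         4 ]
[      -10         3 ]

Matrix multiplication: (XY)[i][j] = sum over k of X[i][k] * Y[k][j].
  (XY)[0][0] = (-1)*(3) + (-1)*(4) = -7
  (XY)[0][1] = (-1)*(1) + (-1)*(-5) = 4
  (XY)[1][0] = (-2)*(3) + (-1)*(4) = -10
  (XY)[1][1] = (-2)*(1) + (-1)*(-5) = 3
XY =
[       -7         4 ]
[      -10         3 ]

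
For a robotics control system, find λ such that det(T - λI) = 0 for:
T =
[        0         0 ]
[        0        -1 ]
λ = -1, 0

Solve det(T - λI) = 0. For a 2×2 matrix the characteristic equation is λ² - (trace)λ + det = 0.
trace(T) = a + d = 0 - 1 = -1.
det(T) = a*d - b*c = (0)*(-1) - (0)*(0) = 0 - 0 = 0.
Characteristic equation: λ² - (-1)λ + (0) = 0.
Discriminant = (-1)² - 4*(0) = 1 - 0 = 1.
λ = (-1 ± √1) / 2 = (-1 ± 1) / 2 = -1, 0.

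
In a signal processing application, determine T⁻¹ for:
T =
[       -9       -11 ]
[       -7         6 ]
det(T) = -131
T⁻¹ =
[   -6/131   -11/131 ]
[   -7/131     9/131 ]

For a 2×2 matrix T = [[a, b], [c, d]] with det(T) ≠ 0, T⁻¹ = (1/det(T)) * [[d, -b], [-c, a]].
det(T) = (-9)*(6) - (-11)*(-7) = -54 - 77 = -131.
T⁻¹ = (1/-131) * [[6, 11], [7, -9]].
Dividing each entry by -131 and reducing:
T⁻¹ =
[   -6/131   -11/131 ]
[   -7/131     9/131 ]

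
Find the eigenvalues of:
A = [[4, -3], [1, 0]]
λ = 1, 3

Solve det(A - λI) = 0. For a 2×2 matrix this is λ² - (trace)λ + det = 0.
trace(A) = 4 + 0 = 4.
det(A) = (4)*(0) - (-3)*(1) = 0 + 3 = 3.
Characteristic equation: λ² - (4)λ + (3) = 0.
Discriminant: (4)² - 4*(3) = 16 - 12 = 4.
Roots: λ = (4 ± √4) / 2 = 1, 3.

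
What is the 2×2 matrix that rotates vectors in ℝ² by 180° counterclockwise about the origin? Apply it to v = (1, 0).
R = [[-1, 0], [0, -1]]; R·v = (-1, 0)

A counterclockwise rotation by angle θ in ℝ² has matrix R(θ) = [[cos θ, -sin θ], [sin θ, cos θ]].
For θ = 180°: cos θ = -1, sin θ = 0.
R(180°) = [[-1, 0], [0, -1]].
R·v = [-1·1 + (0)·0, 0·1 + -1·0] = (-1, 0).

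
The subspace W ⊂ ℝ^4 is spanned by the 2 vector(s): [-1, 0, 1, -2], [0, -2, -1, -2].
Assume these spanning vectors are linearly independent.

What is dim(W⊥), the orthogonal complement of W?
dim(W⊥) = 2

For any subspace W of ℝ^n, dim(W) + dim(W⊥) = n (the whole-space dimension).
Here the given 2 vectors are linearly independent, so dim(W) = 2.
Thus dim(W⊥) = n - dim(W) = 4 - 2 = 2.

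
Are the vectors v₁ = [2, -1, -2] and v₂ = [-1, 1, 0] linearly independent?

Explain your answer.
Yes, linearly independent

Two vectors are linearly dependent iff one is a scalar multiple of the other.
No single scalar k satisfies v₂ = k·v₁ (the ratios of corresponding entries disagree), so v₁ and v₂ are linearly independent.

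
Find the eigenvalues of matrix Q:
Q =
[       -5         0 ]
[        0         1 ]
λ = -5, 1

Solve det(Q - λI) = 0. For a 2×2 matrix the characteristic equation is λ² - (trace)λ + det = 0.
trace(Q) = a + d = -5 + 1 = -4.
det(Q) = a*d - b*c = (-5)*(1) - (0)*(0) = -5 - 0 = -5.
Characteristic equation: λ² - (-4)λ + (-5) = 0.
Discriminant = (-4)² - 4*(-5) = 16 + 20 = 36.
λ = (-4 ± √36) / 2 = (-4 ± 6) / 2 = -5, 1.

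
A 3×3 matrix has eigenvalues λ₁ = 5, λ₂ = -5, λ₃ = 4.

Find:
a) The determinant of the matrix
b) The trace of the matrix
det = -100, trace = 4

Two standard eigenvalue identities:
- det(A) equals the product of the eigenvalues (counted with multiplicity).
- trace(A) equals the sum of the eigenvalues.
det(A) = (5)*(-5)*(4) = -100.
trace(A) = 5 - 5 + 4 = 4.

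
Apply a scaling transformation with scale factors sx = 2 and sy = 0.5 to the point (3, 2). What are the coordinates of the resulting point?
(6, 1.0)

Scaling matrix:
[[2, 0], [0, 0.50]]
Result: (3 × 2, 2 × 0.5) = (6, 1.0)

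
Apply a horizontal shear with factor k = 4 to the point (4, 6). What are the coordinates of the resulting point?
(28, 6)

Shear matrix for horizontal shear with factor k = 4:
[[1, 4], [0, 1]]
Result: (4, 6) → (28, 6)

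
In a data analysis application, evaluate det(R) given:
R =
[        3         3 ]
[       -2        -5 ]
det(R) = -9

For a 2×2 matrix [[a, b], [c, d]], det = a*d - b*c.
det(R) = (3)*(-5) - (3)*(-2) = -15 + 6 = -9.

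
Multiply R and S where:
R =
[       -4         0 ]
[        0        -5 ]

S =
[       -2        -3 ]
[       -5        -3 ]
RS =
[        8        12 ]
[       25        15 ]

Matrix multiplication: (RS)[i][j] = sum over k of R[i][k] * S[k][j].
  (RS)[0][0] = (-4)*(-2) + (0)*(-5) = 8
  (RS)[0][1] = (-4)*(-3) + (0)*(-3) = 12
  (RS)[1][0] = (0)*(-2) + (-5)*(-5) = 25
  (RS)[1][1] = (0)*(-3) + (-5)*(-3) = 15
RS =
[        8        12 ]
[       25        15 ]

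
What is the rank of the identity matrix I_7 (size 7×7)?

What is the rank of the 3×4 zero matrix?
rank(I_7) = 7, rank(0) = 0

The identity I_7 has 7 columns that are the standard basis vectors e_1, …, e_7. These are linearly independent, so all 7 columns are pivots and rank(I_7) = 7.
The 3×4 zero matrix has every entry zero, so every row is the zero row and there are no pivots; rank(0) = 0.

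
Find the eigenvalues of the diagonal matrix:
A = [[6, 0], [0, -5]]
λ₁ = 6, λ₂ = -5

The characteristic polynomial of A is det(A - λI) = (6 - λ)(-5 - λ) = 0.
The roots are λ = 6 and λ = -5, so the eigenvalues are the diagonal entries.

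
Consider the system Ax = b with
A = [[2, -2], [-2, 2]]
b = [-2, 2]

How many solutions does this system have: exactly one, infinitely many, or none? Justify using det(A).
Infinitely many solutions

det(A) = (2)*(2) - (-2)*(-2) = 0, so A is singular (column 2 is -1 times column 1).
b = [-2, 2] = -1 * column 1 of A, so b lies in the column space of A.
A singular matrix whose right-hand side is in its column space gives a 1-parameter family of solutions — infinitely many.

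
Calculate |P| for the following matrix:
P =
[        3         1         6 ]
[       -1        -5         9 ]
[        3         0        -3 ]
det(P) = 159

Expand along row 0 (cofactor expansion): det(P) = a*(e*i - f*h) - b*(d*i - f*g) + c*(d*h - e*g), where the 3×3 is [[a, b, c], [d, e, f], [g, h, i]].
Minor M_00 = (-5)*(-3) - (9)*(0) = 15 - 0 = 15.
Minor M_01 = (-1)*(-3) - (9)*(3) = 3 - 27 = -24.
Minor M_02 = (-1)*(0) - (-5)*(3) = 0 + 15 = 15.
det(P) = (3)*(15) - (1)*(-24) + (6)*(15) = 45 + 24 + 90 = 159.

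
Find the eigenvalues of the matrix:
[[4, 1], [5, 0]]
λ = -1 and λ = 5

Characteristic equation: det(A - λI) = 0
λ² - (trace)λ + (det) = 0
λ² - (4)λ + (-5) = 0
λ² - 4λ - 5 = 0
Solving: λ = -1, 5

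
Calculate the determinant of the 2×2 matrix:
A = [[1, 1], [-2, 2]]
4

For A = [[a, b], [c, d]], det(A) = a*d - b*c.
det(A) = (1)*(2) - (1)*(-2) = 2 - -2 = 4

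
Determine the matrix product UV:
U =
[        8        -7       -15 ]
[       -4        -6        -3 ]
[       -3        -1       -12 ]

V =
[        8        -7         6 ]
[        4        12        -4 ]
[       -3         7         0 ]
UV =
[       81      -245        76 ]
[      -47       -65         0 ]
[        8       -75       -14 ]

Matrix multiplication: (UV)[i][j] = sum over k of U[i][k] * V[k][j].
  (UV)[0][0] = (8)*(8) + (-7)*(4) + (-15)*(-3) = 81
  (UV)[0][1] = (8)*(-7) + (-7)*(12) + (-15)*(7) = -245
  (UV)[0][2] = (8)*(6) + (-7)*(-4) + (-15)*(0) = 76
  (UV)[1][0] = (-4)*(8) + (-6)*(4) + (-3)*(-3) = -47
  (UV)[1][1] = (-4)*(-7) + (-6)*(12) + (-3)*(7) = -65
  (UV)[1][2] = (-4)*(6) + (-6)*(-4) + (-3)*(0) = 0
  (UV)[2][0] = (-3)*(8) + (-1)*(4) + (-12)*(-3) = 8
  (UV)[2][1] = (-3)*(-7) + (-1)*(12) + (-12)*(7) = -75
  (UV)[2][2] = (-3)*(6) + (-1)*(-4) + (-12)*(0) = -14
UV =
[       81      -245        76 ]
[      -47       -65         0 ]
[        8       -75       -14 ]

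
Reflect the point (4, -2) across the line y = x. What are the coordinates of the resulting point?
(-2, 4)

Reflection across line y = x: (4, -2) → (-2, 4)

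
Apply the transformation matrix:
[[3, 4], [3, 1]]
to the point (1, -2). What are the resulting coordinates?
(-5, 1)

Matrix multiplication:
[[3, 4], [3, 1]] × [1, -2]ᵀ
= [3×1 + 4×-2, 3×1 + 1×-2]ᵀ
= [-5.0000, 1.0000]ᵀ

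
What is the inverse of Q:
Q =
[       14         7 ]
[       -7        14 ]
det(Q) = 245
Q⁻¹ =
[     2/35     -1/35 ]
[     1/35      2/35 ]

For a 2×2 matrix Q = [[a, b], [c, d]] with det(Q) ≠ 0, Q⁻¹ = (1/det(Q)) * [[d, -b], [-c, a]].
det(Q) = (14)*(14) - (7)*(-7) = 196 + 49 = 245.
Q⁻¹ = (1/245) * [[14, -7], [7, 14]].
Dividing each entry by 245 and reducing:
Q⁻¹ =
[     2/35     -1/35 ]
[     1/35      2/35 ]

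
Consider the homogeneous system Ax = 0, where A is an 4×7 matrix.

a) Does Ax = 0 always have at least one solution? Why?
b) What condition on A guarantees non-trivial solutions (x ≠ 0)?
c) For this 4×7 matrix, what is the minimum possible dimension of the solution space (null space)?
a) Yes, x = 0 is always a solution. b) When A has linearly dependent columns (rank < n). c) Minimum nullity = 3.

a) x = 0 satisfies A·0 = 0, so the zero vector is always a solution.
b) Non-trivial solutions exist iff the columns of A are linearly dependent, equivalently rank(A) < n (the number of columns).
c) By rank-nullity, rank(A) + nullity(A) = n = 7. Since A has only 4 rows, rank(A) ≤ 4, so nullity(A) ≥ 7 - 4 = 3.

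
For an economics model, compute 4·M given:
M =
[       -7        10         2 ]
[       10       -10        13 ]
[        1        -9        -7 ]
4M =
[      -28        40         8 ]
[       40       -40        52 ]
[        4       -36       -28 ]

Scalar multiplication is elementwise: (4M)[i][j] = 4 * M[i][j].
  (4M)[0][0] = 4 * (-7) = -28
  (4M)[0][1] = 4 * (10) = 40
  (4M)[0][2] = 4 * (2) = 8
  (4M)[1][0] = 4 * (10) = 40
  (4M)[1][1] = 4 * (-10) = -40
  (4M)[1][2] = 4 * (13) = 52
  (4M)[2][0] = 4 * (1) = 4
  (4M)[2][1] = 4 * (-9) = -36
  (4M)[2][2] = 4 * (-7) = -28
4M =
[      -28        40         8 ]
[       40       -40        52 ]
[        4       -36       -28 ]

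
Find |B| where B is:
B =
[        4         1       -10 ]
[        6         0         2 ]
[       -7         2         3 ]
det(B) = -168

Expand along row 0 (cofactor expansion): det(B) = a*(e*i - f*h) - b*(d*i - f*g) + c*(d*h - e*g), where the 3×3 is [[a, b, c], [d, e, f], [g, h, i]].
Minor M_00 = (0)*(3) - (2)*(2) = 0 - 4 = -4.
Minor M_01 = (6)*(3) - (2)*(-7) = 18 + 14 = 32.
Minor M_02 = (6)*(2) - (0)*(-7) = 12 - 0 = 12.
det(B) = (4)*(-4) - (1)*(32) + (-10)*(12) = -16 - 32 - 120 = -168.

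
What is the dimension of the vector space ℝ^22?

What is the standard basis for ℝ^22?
Dimension = 22; standard basis = {e_1, e_2, e_3, …, e_22}

ℝ^22 is the space of 22-tuples of real numbers; its dimension is 22.
The standard basis consists of 22 vectors: e_1, e_2, e_3, …, e_22, where e_i is the vector with 1 in position i and 0 elsewhere.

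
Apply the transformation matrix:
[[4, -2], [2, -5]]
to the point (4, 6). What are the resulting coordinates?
(4, -22)

Matrix multiplication:
[[4, -2], [2, -5]] × [4, 6]ᵀ
= [4×4 + -2×6, 2×4 + -5×6]ᵀ
= [4.0000, -22.0000]ᵀ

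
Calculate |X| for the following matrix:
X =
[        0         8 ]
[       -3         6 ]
det(X) = 24

For a 2×2 matrix [[a, b], [c, d]], det = a*d - b*c.
det(X) = (0)*(6) - (8)*(-3) = 0 + 24 = 24.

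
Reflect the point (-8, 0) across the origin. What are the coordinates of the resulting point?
(8, 0)

Reflection across origin: (-8, 0) → (8, 0)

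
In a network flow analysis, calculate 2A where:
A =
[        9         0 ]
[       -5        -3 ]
2A =
[       18         0 ]
[      -10        -6 ]

Scalar multiplication is elementwise: (2A)[i][j] = 2 * A[i][j].
  (2A)[0][0] = 2 * (9) = 18
  (2A)[0][1] = 2 * (0) = 0
  (2A)[1][0] = 2 * (-5) = -10
  (2A)[1][1] = 2 * (-3) = -6
2A =
[       18         0 ]
[      -10        -6 ]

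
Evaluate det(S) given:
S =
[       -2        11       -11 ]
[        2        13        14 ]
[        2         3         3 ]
det(S) = 468

Expand along row 0 (cofactor expansion): det(S) = a*(e*i - f*h) - b*(d*i - f*g) + c*(d*h - e*g), where the 3×3 is [[a, b, c], [d, e, f], [g, h, i]].
Minor M_00 = (13)*(3) - (14)*(3) = 39 - 42 = -3.
Minor M_01 = (2)*(3) - (14)*(2) = 6 - 28 = -22.
Minor M_02 = (2)*(3) - (13)*(2) = 6 - 26 = -20.
det(S) = (-2)*(-3) - (11)*(-22) + (-11)*(-20) = 6 + 242 + 220 = 468.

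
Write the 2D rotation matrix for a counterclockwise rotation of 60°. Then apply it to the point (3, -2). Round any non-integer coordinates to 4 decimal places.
R = [[1/2, -√3/2], [√3/2, 1/2]]; R·(3, -2) = (3.2321, 1.5981)

Rotation matrix formula: R(θ) = [[cos θ, -sin θ], [sin θ, cos θ]]
For θ = 60°:
cos(60°) = 1/2
sin(60°) = √3/2
R = [[1/2, -√3/2], [√3/2, 1/2]]
Apply to (3, -2): [1/2·3 + (-√3/2)·-2, √3/2·3 + 1/2·-2] = (3.2321, 1.5981)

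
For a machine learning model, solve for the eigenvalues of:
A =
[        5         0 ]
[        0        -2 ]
λ = -2, 5

Solve det(A - λI) = 0. For a 2×2 matrix the characteristic equation is λ² - (trace)λ + det = 0.
trace(A) = a + d = 5 - 2 = 3.
det(A) = a*d - b*c = (5)*(-2) - (0)*(0) = -10 - 0 = -10.
Characteristic equation: λ² - (3)λ + (-10) = 0.
Discriminant = (3)² - 4*(-10) = 9 + 40 = 49.
λ = (3 ± √49) / 2 = (3 ± 7) / 2 = -2, 5.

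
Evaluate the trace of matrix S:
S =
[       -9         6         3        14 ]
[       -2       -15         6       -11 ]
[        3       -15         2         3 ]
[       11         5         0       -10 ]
tr(S) = -9 - 15 + 2 - 10 = -32

The trace of a square matrix is the sum of its diagonal entries.
Diagonal entries of S: S[0][0] = -9, S[1][1] = -15, S[2][2] = 2, S[3][3] = -10.
tr(S) = -9 - 15 + 2 - 10 = -32.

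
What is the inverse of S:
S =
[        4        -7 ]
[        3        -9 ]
det(S) = -15
S⁻¹ =
[      3/5     -7/15 ]
[      1/5     -4/15 ]

For a 2×2 matrix S = [[a, b], [c, d]] with det(S) ≠ 0, S⁻¹ = (1/det(S)) * [[d, -b], [-c, a]].
det(S) = (4)*(-9) - (-7)*(3) = -36 + 21 = -15.
S⁻¹ = (1/-15) * [[-9, 7], [-3, 4]].
Dividing each entry by -15 and reducing:
S⁻¹ =
[      3/5     -7/15 ]
[      1/5     -4/15 ]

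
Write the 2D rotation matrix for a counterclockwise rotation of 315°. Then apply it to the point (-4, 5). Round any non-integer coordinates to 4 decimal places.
R = [[√2/2, √2/2], [-√2/2, √2/2]]; R·(-4, 5) = (0.7071, 6.3640)

Rotation matrix formula: R(θ) = [[cos θ, -sin θ], [sin θ, cos θ]]
For θ = 315°:
cos(315°) = √2/2
sin(315°) = -√2/2
R = [[√2/2, √2/2], [-√2/2, √2/2]]
Apply to (-4, 5): [√2/2·-4 + (√2/2)·5, -√2/2·-4 + √2/2·5] = (0.7071, 6.3640)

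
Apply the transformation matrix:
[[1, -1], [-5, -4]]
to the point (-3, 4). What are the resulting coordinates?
(-7, -1)

Matrix multiplication:
[[1, -1], [-5, -4]] × [-3, 4]ᵀ
= [1×-3 + -1×4, -5×-3 + -4×4]ᵀ
= [-7.0000, -1.0000]ᵀ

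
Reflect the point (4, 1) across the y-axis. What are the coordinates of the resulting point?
(-4, 1)

Reflection across y-axis: (4, 1) → (-4, 1)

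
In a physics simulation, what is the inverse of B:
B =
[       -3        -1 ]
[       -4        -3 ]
det(B) = 5
B⁻¹ =
[     -3/5       1/5 ]
[      4/5      -3/5 ]

For a 2×2 matrix B = [[a, b], [c, d]] with det(B) ≠ 0, B⁻¹ = (1/det(B)) * [[d, -b], [-c, a]].
det(B) = (-3)*(-3) - (-1)*(-4) = 9 - 4 = 5.
B⁻¹ = (1/5) * [[-3, 1], [4, -3]].
Dividing each entry by 5 and reducing:
B⁻¹ =
[     -3/5       1/5 ]
[      4/5      -3/5 ]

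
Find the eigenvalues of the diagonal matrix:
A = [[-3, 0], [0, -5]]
λ₁ = -3, λ₂ = -5

The characteristic polynomial of A is det(A - λI) = (-3 - λ)(-5 - λ) = 0.
The roots are λ = -3 and λ = -5, so the eigenvalues are the diagonal entries.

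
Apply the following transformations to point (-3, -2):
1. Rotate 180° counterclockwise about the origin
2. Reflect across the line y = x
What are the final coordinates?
(2, 3)

Step 1: Rotate 180° → (3, 2)
Step 2: Reflect across the line y = x → (2, 3)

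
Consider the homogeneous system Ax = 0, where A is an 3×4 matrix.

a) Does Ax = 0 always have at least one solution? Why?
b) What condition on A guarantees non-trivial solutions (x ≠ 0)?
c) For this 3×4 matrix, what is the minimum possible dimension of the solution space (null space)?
a) Yes, x = 0 is always a solution. b) When A has linearly dependent columns (rank < n). c) Minimum nullity = 1.

a) x = 0 satisfies A·0 = 0, so the zero vector is always a solution.
b) Non-trivial solutions exist iff the columns of A are linearly dependent, equivalently rank(A) < n (the number of columns).
c) By rank-nullity, rank(A) + nullity(A) = n = 4. Since A has only 3 rows, rank(A) ≤ 3, so nullity(A) ≥ 4 - 3 = 1.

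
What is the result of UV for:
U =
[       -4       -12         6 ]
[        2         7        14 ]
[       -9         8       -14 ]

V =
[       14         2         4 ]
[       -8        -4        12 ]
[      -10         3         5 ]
UV =
[      -20        58      -130 ]
[     -168        18       162 ]
[      -50       -92       -10 ]

Matrix multiplication: (UV)[i][j] = sum over k of U[i][k] * V[k][j].
  (UV)[0][0] = (-4)*(14) + (-12)*(-8) + (6)*(-10) = -20
  (UV)[0][1] = (-4)*(2) + (-12)*(-4) + (6)*(3) = 58
  (UV)[0][2] = (-4)*(4) + (-12)*(12) + (6)*(5) = -130
  (UV)[1][0] = (2)*(14) + (7)*(-8) + (14)*(-10) = -168
  (UV)[1][1] = (2)*(2) + (7)*(-4) + (14)*(3) = 18
  (UV)[1][2] = (2)*(4) + (7)*(12) + (14)*(5) = 162
  (UV)[2][0] = (-9)*(14) + (8)*(-8) + (-14)*(-10) = -50
  (UV)[2][1] = (-9)*(2) + (8)*(-4) + (-14)*(3) = -92
  (UV)[2][2] = (-9)*(4) + (8)*(12) + (-14)*(5) = -10
UV =
[      -20        58      -130 ]
[     -168        18       162 ]
[      -50       -92       -10 ]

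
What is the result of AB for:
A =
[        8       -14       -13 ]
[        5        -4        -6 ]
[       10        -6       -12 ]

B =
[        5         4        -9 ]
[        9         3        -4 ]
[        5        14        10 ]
AB =
[     -151      -192      -146 ]
[      -41       -76       -89 ]
[      -64      -146      -186 ]

Matrix multiplication: (AB)[i][j] = sum over k of A[i][k] * B[k][j].
  (AB)[0][0] = (8)*(5) + (-14)*(9) + (-13)*(5) = -151
  (AB)[0][1] = (8)*(4) + (-14)*(3) + (-13)*(14) = -192
  (AB)[0][2] = (8)*(-9) + (-14)*(-4) + (-13)*(10) = -146
  (AB)[1][0] = (5)*(5) + (-4)*(9) + (-6)*(5) = -41
  (AB)[1][1] = (5)*(4) + (-4)*(3) + (-6)*(14) = -76
  (AB)[1][2] = (5)*(-9) + (-4)*(-4) + (-6)*(10) = -89
  (AB)[2][0] = (10)*(5) + (-6)*(9) + (-12)*(5) = -64
  (AB)[2][1] = (10)*(4) + (-6)*(3) + (-12)*(14) = -146
  (AB)[2][2] = (10)*(-9) + (-6)*(-4) + (-12)*(10) = -186
AB =
[     -151      -192      -146 ]
[      -41       -76       -89 ]
[      -64      -146      -186 ]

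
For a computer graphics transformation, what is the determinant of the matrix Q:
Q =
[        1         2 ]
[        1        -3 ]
det(Q) = -5

For a 2×2 matrix [[a, b], [c, d]], det = a*d - b*c.
det(Q) = (1)*(-3) - (2)*(1) = -3 - 2 = -5.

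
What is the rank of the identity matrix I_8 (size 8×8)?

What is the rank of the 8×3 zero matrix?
rank(I_8) = 8, rank(0) = 0

The identity I_8 has 8 columns that are the standard basis vectors e_1, …, e_8. These are linearly independent, so all 8 columns are pivots and rank(I_8) = 8.
The 8×3 zero matrix has every entry zero, so every row is the zero row and there are no pivots; rank(0) = 0.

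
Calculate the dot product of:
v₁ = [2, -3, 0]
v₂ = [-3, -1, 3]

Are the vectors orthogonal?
-3, No

The dot product is the sum of products of corresponding components.
v₁·v₂ = (2)*(-3) + (-3)*(-1) + (0)*(3) = -6 + 3 + 0 = -3.
Two vectors are orthogonal iff their dot product is 0; here the dot product is -3, so the vectors are not orthogonal.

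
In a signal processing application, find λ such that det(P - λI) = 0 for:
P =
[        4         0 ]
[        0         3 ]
λ = 3, 4

Solve det(P - λI) = 0. For a 2×2 matrix the characteristic equation is λ² - (trace)λ + det = 0.
trace(P) = a + d = 4 + 3 = 7.
det(P) = a*d - b*c = (4)*(3) - (0)*(0) = 12 - 0 = 12.
Characteristic equation: λ² - (7)λ + (12) = 0.
Discriminant = (7)² - 4*(12) = 49 - 48 = 1.
λ = (7 ± √1) / 2 = (7 ± 1) / 2 = 3, 4.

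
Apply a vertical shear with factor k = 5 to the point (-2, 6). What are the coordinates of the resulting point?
(-2, -4)

Shear matrix for vertical shear with factor k = 5:
[[1, 0], [5, 1]]
Result: (-2, 6) → (-2, -4)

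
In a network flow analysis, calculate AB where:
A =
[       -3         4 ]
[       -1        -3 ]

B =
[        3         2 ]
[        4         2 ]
AB =
[        7         2 ]
[      -15        -8 ]

Matrix multiplication: (AB)[i][j] = sum over k of A[i][k] * B[k][j].
  (AB)[0][0] = (-3)*(3) + (4)*(4) = 7
  (AB)[0][1] = (-3)*(2) + (4)*(2) = 2
  (AB)[1][0] = (-1)*(3) + (-3)*(4) = -15
  (AB)[1][1] = (-1)*(2) + (-3)*(2) = -8
AB =
[        7         2 ]
[      -15        -8 ]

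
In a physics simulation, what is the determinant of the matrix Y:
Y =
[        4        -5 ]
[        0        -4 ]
det(Y) = -16

For a 2×2 matrix [[a, b], [c, d]], det = a*d - b*c.
det(Y) = (4)*(-4) - (-5)*(0) = -16 - 0 = -16.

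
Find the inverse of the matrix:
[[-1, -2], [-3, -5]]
[[5, -2], [-3, 1]]

For [[a,b],[c,d]], inverse = (1/det)·[[d,-b],[-c,a]]
det = -1·-5 - -2·-3 = -1
Inverse = (1/-1)·[[-5, 2], [3, -1]]
        = [[5, -2], [-3, 1]]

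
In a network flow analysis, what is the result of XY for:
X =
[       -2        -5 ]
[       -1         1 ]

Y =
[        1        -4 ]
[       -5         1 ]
XY =
[       23         3 ]
[       -6         5 ]

Matrix multiplication: (XY)[i][j] = sum over k of X[i][k] * Y[k][j].
  (XY)[0][0] = (-2)*(1) + (-5)*(-5) = 23
  (XY)[0][1] = (-2)*(-4) + (-5)*(1) = 3
  (XY)[1][0] = (-1)*(1) + (1)*(-5) = -6
  (XY)[1][1] = (-1)*(-4) + (1)*(1) = 5
XY =
[       23         3 ]
[       -6         5 ]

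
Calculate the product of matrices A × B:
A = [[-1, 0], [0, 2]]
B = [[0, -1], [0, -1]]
[[0, 1], [0, -2]]

Matrix multiplication:
C[0][0] = -1×0 + 0×0 = 0
C[0][1] = -1×-1 + 0×-1 = 1
C[1][0] = 0×0 + 2×0 = 0
C[1][1] = 0×-1 + 2×-1 = -2
Result: [[0, 1], [0, -2]]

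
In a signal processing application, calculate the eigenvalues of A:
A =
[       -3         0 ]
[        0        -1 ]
λ = -3, -1

Solve det(A - λI) = 0. For a 2×2 matrix the characteristic equation is λ² - (trace)λ + det = 0.
trace(A) = a + d = -3 - 1 = -4.
det(A) = a*d - b*c = (-3)*(-1) - (0)*(0) = 3 - 0 = 3.
Characteristic equation: λ² - (-4)λ + (3) = 0.
Discriminant = (-4)² - 4*(3) = 16 - 12 = 4.
λ = (-4 ± √4) / 2 = (-4 ± 2) / 2 = -3, -1.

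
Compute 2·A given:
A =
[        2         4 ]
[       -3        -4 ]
2A =
[        4         8 ]
[       -6        -8 ]

Scalar multiplication is elementwise: (2A)[i][j] = 2 * A[i][j].
  (2A)[0][0] = 2 * (2) = 4
  (2A)[0][1] = 2 * (4) = 8
  (2A)[1][0] = 2 * (-3) = -6
  (2A)[1][1] = 2 * (-4) = -8
2A =
[        4         8 ]
[       -6        -8 ]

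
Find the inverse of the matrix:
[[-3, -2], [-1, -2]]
[[-1/2, 1/2], [1/4, -3/4]]

For [[a,b],[c,d]], inverse = (1/det)·[[d,-b],[-c,a]]
det = -3·-2 - -2·-1 = 4
Inverse = (1/4)·[[-2, 2], [1, -3]]
        = [[-1/2, 1/2], [1/4, -3/4]]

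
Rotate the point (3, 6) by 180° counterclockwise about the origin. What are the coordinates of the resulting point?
(-3, -6)

Rotation matrix R(θ) = [[cos θ, -sin θ], [sin θ, cos θ]]; for θ = 180°:
R = [[-1, 0], [0, -1]]
Result: R × [3, 6]ᵀ = [-1·3 + (0)·6, 0·3 + (-1)·6]ᵀ = (-3, -6)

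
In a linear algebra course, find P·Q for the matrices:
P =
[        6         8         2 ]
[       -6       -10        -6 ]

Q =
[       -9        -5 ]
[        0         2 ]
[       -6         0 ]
PQ =
[      -66       -14 ]
[       90        10 ]

Matrix multiplication: (PQ)[i][j] = sum over k of P[i][k] * Q[k][j].
  (PQ)[0][0] = (6)*(-9) + (8)*(0) + (2)*(-6) = -66
  (PQ)[0][1] = (6)*(-5) + (8)*(2) + (2)*(0) = -14
  (PQ)[1][0] = (-6)*(-9) + (-10)*(0) + (-6)*(-6) = 90
  (PQ)[1][1] = (-6)*(-5) + (-10)*(2) + (-6)*(0) = 10
PQ =
[      -66       -14 ]
[       90        10 ]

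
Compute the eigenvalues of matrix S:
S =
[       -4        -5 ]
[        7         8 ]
λ = 1, 3

Solve det(S - λI) = 0. For a 2×2 matrix the characteristic equation is λ² - (trace)λ + det = 0.
trace(S) = a + d = -4 + 8 = 4.
det(S) = a*d - b*c = (-4)*(8) - (-5)*(7) = -32 + 35 = 3.
Characteristic equation: λ² - (4)λ + (3) = 0.
Discriminant = (4)² - 4*(3) = 16 - 12 = 4.
λ = (4 ± √4) / 2 = (4 ± 2) / 2 = 1, 3.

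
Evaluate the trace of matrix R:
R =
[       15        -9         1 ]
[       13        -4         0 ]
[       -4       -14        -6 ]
tr(R) = 15 - 4 - 6 = 5

The trace of a square matrix is the sum of its diagonal entries.
Diagonal entries of R: R[0][0] = 15, R[1][1] = -4, R[2][2] = -6.
tr(R) = 15 - 4 - 6 = 5.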